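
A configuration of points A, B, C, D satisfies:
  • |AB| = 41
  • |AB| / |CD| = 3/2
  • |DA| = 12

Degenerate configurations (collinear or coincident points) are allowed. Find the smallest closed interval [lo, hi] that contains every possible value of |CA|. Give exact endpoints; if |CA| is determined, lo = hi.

|AB| ∈ {41}
|AD| ∈ {12}
|CD| ∈ {82/3}
|BD| ∈ [29, 53]
|AC| ∈ [46/3, 118/3]
|BC| ∈ [5/3, 241/3]

|CA| ∈ [46/3, 118/3]  (≈ [15.3333, 39.3333])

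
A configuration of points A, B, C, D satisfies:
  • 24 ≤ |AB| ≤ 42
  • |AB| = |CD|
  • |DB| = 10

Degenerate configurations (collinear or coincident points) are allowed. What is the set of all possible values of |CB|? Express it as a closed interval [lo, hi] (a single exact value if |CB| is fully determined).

|CB| ∈ [14, 52]  (≈ [14.0000, 52.0000])

|AB| ∈ [24, 42]
|BD| ∈ {10}
|CD| ∈ [24, 42]
|AD| ∈ [14, 52]
|BC| ∈ [14, 52]
|AC| ∈ [0, 94]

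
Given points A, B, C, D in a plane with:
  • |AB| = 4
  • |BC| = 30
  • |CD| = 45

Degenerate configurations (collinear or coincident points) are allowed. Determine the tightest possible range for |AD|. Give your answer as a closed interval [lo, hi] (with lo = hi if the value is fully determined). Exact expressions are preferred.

|AB| ∈ {4}
|BC| ∈ {30}
|CD| ∈ {45}
|AC| ∈ [26, 34]
|BD| ∈ [15, 75]
|AD| ∈ [11, 79]

|AD| ∈ [11, 79]  (≈ [11.0000, 79.0000])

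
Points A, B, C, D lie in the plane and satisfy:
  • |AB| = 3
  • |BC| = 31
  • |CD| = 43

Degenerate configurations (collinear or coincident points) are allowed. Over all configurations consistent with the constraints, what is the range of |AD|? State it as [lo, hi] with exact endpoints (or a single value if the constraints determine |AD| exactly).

|AB| ∈ {3}
|BC| ∈ {31}
|CD| ∈ {43}
|AC| ∈ [28, 34]
|BD| ∈ [12, 74]
|AD| ∈ [9, 77]

|AD| ∈ [9, 77]  (≈ [9.0000, 77.0000])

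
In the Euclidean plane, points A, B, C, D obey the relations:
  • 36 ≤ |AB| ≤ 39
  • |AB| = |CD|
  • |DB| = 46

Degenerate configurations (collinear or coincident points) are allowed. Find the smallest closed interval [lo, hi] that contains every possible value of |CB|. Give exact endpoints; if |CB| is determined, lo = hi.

|AB| ∈ [36, 39]
|BD| ∈ {46}
|CD| ∈ [36, 39]
|AD| ∈ [7, 85]
|BC| ∈ [7, 85]
|AC| ∈ [0, 124]

|CB| ∈ [7, 85]  (≈ [7.0000, 85.0000])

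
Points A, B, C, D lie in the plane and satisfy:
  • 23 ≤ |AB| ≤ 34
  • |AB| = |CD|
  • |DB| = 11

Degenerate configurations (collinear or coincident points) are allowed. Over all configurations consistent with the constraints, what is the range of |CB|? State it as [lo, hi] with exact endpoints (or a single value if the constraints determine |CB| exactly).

|CB| ∈ [12, 45]  (≈ [12.0000, 45.0000])

|AB| ∈ [23, 34]
|BD| ∈ {11}
|CD| ∈ [23, 34]
|AD| ∈ [12, 45]
|BC| ∈ [12, 45]
|AC| ∈ [0, 79]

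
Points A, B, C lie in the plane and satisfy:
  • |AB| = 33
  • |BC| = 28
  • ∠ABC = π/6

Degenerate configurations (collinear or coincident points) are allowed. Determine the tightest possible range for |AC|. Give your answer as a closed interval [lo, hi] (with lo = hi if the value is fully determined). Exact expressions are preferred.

|AB| ∈ {33}
|BC| ∈ {28}
|AC| ∈ {√(1873 - 924·√(3))}

|AC| = √(1873 - 924·√(3))  (≈ 16.5102)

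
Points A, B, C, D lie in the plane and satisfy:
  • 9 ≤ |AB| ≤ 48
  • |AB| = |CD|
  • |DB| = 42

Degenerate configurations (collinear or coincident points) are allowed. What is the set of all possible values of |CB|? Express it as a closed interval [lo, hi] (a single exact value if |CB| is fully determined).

|AB| ∈ [9, 48]
|BD| ∈ {42}
|CD| ∈ [9, 48]
|AD| ∈ [0, 90]
|BC| ∈ [0, 90]
|AC| ∈ [0, 138]

|CB| ∈ [0, 90]  (≈ [0.0000, 90.0000])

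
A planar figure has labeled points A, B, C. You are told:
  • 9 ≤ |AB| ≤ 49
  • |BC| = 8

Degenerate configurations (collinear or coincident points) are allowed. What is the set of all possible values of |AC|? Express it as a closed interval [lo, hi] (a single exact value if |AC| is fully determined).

|AB| ∈ [9, 49]
|BC| ∈ {8}
|AC| ∈ [1, 57]

|AC| ∈ [1, 57]  (≈ [1.0000, 57.0000])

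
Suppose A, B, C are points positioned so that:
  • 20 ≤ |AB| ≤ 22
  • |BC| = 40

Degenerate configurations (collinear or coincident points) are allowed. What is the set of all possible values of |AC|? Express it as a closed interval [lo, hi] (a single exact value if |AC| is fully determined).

|AB| ∈ [20, 22]
|BC| ∈ {40}
|AC| ∈ [18, 62]

|AC| ∈ [18, 62]  (≈ [18.0000, 62.0000])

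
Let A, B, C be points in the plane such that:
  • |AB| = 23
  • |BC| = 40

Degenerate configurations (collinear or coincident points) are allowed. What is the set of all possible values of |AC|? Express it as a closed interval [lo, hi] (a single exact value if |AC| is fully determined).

|AB| ∈ {23}
|BC| ∈ {40}
|AC| ∈ [17, 63]

|AC| ∈ [17, 63]  (≈ [17.0000, 63.0000])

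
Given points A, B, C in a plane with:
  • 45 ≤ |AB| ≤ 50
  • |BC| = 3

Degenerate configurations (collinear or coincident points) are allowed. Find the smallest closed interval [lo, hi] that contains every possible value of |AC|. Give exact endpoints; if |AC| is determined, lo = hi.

|AC| ∈ [42, 53]  (≈ [42.0000, 53.0000])

|AB| ∈ [45, 50]
|BC| ∈ {3}
|AC| ∈ [42, 53]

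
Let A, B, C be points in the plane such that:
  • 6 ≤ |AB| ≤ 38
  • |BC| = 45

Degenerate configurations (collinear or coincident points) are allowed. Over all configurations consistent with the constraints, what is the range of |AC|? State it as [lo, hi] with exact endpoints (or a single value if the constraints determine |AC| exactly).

|AB| ∈ [6, 38]
|BC| ∈ {45}
|AC| ∈ [7, 83]

|AC| ∈ [7, 83]  (≈ [7.0000, 83.0000])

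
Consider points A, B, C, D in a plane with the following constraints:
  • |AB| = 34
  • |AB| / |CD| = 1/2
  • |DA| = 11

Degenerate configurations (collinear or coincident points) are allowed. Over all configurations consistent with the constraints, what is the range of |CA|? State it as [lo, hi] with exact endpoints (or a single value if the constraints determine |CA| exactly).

|CA| ∈ [57, 79]  (≈ [57.0000, 79.0000])

|AB| ∈ {34}
|AD| ∈ {11}
|CD| ∈ {68}
|BD| ∈ [23, 45]
|AC| ∈ [57, 79]
|BC| ∈ [23, 113]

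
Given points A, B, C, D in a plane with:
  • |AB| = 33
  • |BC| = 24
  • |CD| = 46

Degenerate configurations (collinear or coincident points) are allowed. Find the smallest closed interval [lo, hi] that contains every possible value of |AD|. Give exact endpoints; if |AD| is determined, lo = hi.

|AD| ∈ [0, 103]  (≈ [0.0000, 103.0000])

|AB| ∈ {33}
|BC| ∈ {24}
|CD| ∈ {46}
|AC| ∈ [9, 57]
|BD| ∈ [22, 70]
|AD| ∈ [0, 103]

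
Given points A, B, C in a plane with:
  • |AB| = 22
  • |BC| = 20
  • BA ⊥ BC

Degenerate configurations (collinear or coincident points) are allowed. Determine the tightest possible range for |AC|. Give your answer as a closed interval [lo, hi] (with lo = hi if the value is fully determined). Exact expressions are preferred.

|AB| ∈ {22}
|BC| ∈ {20}
|AC| ∈ {2·√(221)}

|AC| = 2·√(221)  (≈ 29.7321)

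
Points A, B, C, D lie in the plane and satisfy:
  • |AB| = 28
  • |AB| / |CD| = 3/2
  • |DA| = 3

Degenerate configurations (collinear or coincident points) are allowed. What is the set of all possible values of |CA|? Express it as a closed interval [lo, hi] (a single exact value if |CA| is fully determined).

|CA| ∈ [47/3, 65/3]  (≈ [15.6667, 21.6667])

|AB| ∈ {28}
|AD| ∈ {3}
|CD| ∈ {56/3}
|BD| ∈ [25, 31]
|AC| ∈ [47/3, 65/3]
|BC| ∈ [19/3, 149/3]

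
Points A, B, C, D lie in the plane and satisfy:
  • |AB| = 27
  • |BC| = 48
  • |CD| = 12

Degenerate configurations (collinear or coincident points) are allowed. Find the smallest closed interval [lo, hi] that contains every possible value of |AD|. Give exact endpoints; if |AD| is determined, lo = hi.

|AD| ∈ [9, 87]  (≈ [9.0000, 87.0000])

|AB| ∈ {27}
|BC| ∈ {48}
|CD| ∈ {12}
|AC| ∈ [21, 75]
|BD| ∈ [36, 60]
|AD| ∈ [9, 87]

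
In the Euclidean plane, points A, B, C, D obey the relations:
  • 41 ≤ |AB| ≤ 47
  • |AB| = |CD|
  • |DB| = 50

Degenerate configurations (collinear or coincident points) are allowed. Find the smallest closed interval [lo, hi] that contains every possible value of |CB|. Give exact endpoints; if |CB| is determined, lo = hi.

|AB| ∈ [41, 47]
|BD| ∈ {50}
|CD| ∈ [41, 47]
|AD| ∈ [3, 97]
|BC| ∈ [3, 97]
|AC| ∈ [0, 144]

|CB| ∈ [3, 97]  (≈ [3.0000, 97.0000])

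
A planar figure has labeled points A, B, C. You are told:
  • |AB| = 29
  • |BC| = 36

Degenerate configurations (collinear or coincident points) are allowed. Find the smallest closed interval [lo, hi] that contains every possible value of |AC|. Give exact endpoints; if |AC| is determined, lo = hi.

|AB| ∈ {29}
|BC| ∈ {36}
|AC| ∈ [7, 65]

|AC| ∈ [7, 65]  (≈ [7.0000, 65.0000])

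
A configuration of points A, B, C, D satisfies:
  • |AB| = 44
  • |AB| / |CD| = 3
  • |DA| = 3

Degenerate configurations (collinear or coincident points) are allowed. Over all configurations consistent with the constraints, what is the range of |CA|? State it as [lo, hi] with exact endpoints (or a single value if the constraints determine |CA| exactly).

|AB| ∈ {44}
|AD| ∈ {3}
|CD| ∈ {44/3}
|BD| ∈ [41, 47]
|AC| ∈ [35/3, 53/3]
|BC| ∈ [79/3, 185/3]

|CA| ∈ [35/3, 53/3]  (≈ [11.6667, 17.6667])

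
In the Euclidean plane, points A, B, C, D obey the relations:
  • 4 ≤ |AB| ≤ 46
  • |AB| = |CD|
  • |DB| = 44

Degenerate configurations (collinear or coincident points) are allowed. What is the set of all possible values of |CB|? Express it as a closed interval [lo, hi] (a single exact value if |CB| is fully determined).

|AB| ∈ [4, 46]
|BD| ∈ {44}
|CD| ∈ [4, 46]
|AD| ∈ [0, 90]
|BC| ∈ [0, 90]
|AC| ∈ [0, 136]

|CB| ∈ [0, 90]  (≈ [0.0000, 90.0000])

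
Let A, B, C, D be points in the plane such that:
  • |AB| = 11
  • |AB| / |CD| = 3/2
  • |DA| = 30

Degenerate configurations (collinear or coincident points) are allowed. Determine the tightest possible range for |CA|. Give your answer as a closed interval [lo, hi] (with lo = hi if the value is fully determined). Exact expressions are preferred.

|CA| ∈ [68/3, 112/3]  (≈ [22.6667, 37.3333])

|AB| ∈ {11}
|AD| ∈ {30}
|CD| ∈ {22/3}
|BD| ∈ [19, 41]
|AC| ∈ [68/3, 112/3]
|BC| ∈ [35/3, 145/3]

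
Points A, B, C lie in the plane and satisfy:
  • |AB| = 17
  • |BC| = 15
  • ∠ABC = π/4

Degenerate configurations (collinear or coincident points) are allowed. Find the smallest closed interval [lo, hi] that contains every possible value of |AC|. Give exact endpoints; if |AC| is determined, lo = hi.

|AC| = √(514 - 255·√(2))  (≈ 12.3845)

|AB| ∈ {17}
|BC| ∈ {15}
|AC| ∈ {√(514 - 255·√(2))}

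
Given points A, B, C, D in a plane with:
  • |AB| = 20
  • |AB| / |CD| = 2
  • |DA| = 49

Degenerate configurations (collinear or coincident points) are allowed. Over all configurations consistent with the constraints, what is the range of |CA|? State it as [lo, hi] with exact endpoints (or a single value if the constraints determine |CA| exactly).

|CA| ∈ [39, 59]  (≈ [39.0000, 59.0000])

|AB| ∈ {20}
|AD| ∈ {49}
|CD| ∈ {10}
|BD| ∈ [29, 69]
|AC| ∈ [39, 59]
|BC| ∈ [19, 79]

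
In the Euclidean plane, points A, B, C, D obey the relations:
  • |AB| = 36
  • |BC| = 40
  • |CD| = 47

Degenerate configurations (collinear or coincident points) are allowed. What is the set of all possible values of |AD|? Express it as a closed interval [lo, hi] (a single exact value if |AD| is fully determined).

|AB| ∈ {36}
|BC| ∈ {40}
|CD| ∈ {47}
|AC| ∈ [4, 76]
|BD| ∈ [7, 87]
|AD| ∈ [0, 123]

|AD| ∈ [0, 123]  (≈ [0.0000, 123.0000])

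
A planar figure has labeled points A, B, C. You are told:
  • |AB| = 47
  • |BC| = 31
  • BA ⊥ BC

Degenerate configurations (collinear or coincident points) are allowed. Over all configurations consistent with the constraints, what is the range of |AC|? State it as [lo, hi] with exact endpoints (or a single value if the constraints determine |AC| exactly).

|AC| = √(3170)  (≈ 56.3028)

|AB| ∈ {47}
|BC| ∈ {31}
|AC| ∈ {√(3170)}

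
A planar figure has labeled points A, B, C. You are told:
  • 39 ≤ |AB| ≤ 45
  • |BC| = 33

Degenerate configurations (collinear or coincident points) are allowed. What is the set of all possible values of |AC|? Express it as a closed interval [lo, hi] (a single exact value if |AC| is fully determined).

|AB| ∈ [39, 45]
|BC| ∈ {33}
|AC| ∈ [6, 78]

|AC| ∈ [6, 78]  (≈ [6.0000, 78.0000])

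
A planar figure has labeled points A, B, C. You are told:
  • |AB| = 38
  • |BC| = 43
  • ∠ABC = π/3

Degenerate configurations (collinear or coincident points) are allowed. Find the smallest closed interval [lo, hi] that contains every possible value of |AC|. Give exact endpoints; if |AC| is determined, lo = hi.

|AB| ∈ {38}
|BC| ∈ {43}
|AC| ∈ {√(1659)}

|AC| = √(1659)  (≈ 40.7308)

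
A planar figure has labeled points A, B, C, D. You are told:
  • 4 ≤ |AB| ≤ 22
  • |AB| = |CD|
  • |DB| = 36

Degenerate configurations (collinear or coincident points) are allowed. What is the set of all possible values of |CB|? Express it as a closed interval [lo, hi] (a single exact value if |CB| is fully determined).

|AB| ∈ [4, 22]
|BD| ∈ {36}
|CD| ∈ [4, 22]
|AD| ∈ [14, 58]
|BC| ∈ [14, 58]
|AC| ∈ [0, 80]

|CB| ∈ [14, 58]  (≈ [14.0000, 58.0000])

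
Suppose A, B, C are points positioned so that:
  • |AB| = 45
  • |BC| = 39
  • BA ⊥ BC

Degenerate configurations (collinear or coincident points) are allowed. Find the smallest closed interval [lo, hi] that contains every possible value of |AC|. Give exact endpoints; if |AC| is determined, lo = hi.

|AC| = 3·√(394)  (≈ 59.5483)

|AB| ∈ {45}
|BC| ∈ {39}
|AC| ∈ {3·√(394)}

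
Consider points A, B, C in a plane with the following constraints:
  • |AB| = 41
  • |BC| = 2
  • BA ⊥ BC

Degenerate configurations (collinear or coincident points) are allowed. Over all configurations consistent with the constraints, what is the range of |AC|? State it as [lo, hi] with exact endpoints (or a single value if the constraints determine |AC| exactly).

|AC| = √(1685)  (≈ 41.0488)

|AB| ∈ {41}
|BC| ∈ {2}
|AC| ∈ {√(1685)}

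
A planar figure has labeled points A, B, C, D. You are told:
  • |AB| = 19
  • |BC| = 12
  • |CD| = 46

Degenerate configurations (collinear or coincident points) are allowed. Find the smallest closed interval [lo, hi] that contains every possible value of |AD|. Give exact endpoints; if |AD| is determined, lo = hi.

|AB| ∈ {19}
|BC| ∈ {12}
|CD| ∈ {46}
|AC| ∈ [7, 31]
|BD| ∈ [34, 58]
|AD| ∈ [15, 77]

|AD| ∈ [15, 77]  (≈ [15.0000, 77.0000])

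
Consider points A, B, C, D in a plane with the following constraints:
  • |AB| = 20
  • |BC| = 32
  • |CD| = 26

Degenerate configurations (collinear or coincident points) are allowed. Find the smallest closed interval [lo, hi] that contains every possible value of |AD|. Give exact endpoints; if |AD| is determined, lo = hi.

|AD| ∈ [0, 78]  (≈ [0.0000, 78.0000])

|AB| ∈ {20}
|BC| ∈ {32}
|CD| ∈ {26}
|AC| ∈ [12, 52]
|BD| ∈ [6, 58]
|AD| ∈ [0, 78]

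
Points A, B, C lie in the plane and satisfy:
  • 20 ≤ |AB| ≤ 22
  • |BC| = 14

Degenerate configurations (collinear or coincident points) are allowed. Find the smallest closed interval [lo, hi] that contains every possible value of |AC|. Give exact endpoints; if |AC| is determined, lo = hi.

|AC| ∈ [6, 36]  (≈ [6.0000, 36.0000])

|AB| ∈ [20, 22]
|BC| ∈ {14}
|AC| ∈ [6, 36]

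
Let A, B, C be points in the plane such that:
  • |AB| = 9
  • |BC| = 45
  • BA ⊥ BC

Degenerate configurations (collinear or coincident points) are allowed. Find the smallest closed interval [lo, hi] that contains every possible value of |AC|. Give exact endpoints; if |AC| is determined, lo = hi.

|AB| ∈ {9}
|BC| ∈ {45}
|AC| ∈ {9·√(26)}

|AC| = 9·√(26)  (≈ 45.8912)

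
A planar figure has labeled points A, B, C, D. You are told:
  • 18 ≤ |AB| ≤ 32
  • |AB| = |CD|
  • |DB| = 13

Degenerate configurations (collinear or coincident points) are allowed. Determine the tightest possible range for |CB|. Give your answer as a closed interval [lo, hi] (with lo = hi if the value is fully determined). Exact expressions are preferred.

|CB| ∈ [5, 45]  (≈ [5.0000, 45.0000])

|AB| ∈ [18, 32]
|BD| ∈ {13}
|CD| ∈ [18, 32]
|AD| ∈ [5, 45]
|BC| ∈ [5, 45]
|AC| ∈ [0, 77]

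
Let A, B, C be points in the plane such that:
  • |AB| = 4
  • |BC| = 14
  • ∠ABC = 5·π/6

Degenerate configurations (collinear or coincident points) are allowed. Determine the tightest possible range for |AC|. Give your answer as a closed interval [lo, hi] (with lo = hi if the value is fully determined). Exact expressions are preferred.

|AC| = 2·√(14·√(3) + 53)  (≈ 17.5782)

|AB| ∈ {4}
|BC| ∈ {14}
|AC| ∈ {2·√(14·√(3) + 53)}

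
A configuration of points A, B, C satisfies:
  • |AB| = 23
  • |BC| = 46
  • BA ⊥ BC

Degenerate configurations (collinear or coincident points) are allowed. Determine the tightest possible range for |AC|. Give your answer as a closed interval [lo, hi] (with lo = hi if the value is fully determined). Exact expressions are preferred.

|AB| ∈ {23}
|BC| ∈ {46}
|AC| ∈ {23·√(5)}

|AC| = 23·√(5)  (≈ 51.4296)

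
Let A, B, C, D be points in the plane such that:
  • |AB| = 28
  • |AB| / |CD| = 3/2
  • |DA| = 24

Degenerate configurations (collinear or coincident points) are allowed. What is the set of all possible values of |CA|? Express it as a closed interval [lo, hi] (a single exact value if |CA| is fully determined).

|AB| ∈ {28}
|AD| ∈ {24}
|CD| ∈ {56/3}
|BD| ∈ [4, 52]
|AC| ∈ [16/3, 128/3]
|BC| ∈ [0, 212/3]

|CA| ∈ [16/3, 128/3]  (≈ [5.3333, 42.6667])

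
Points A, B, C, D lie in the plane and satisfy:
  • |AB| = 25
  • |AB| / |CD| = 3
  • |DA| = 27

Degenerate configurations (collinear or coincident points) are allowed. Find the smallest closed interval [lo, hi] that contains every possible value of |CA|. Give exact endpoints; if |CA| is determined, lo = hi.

|CA| ∈ [56/3, 106/3]  (≈ [18.6667, 35.3333])

|AB| ∈ {25}
|AD| ∈ {27}
|CD| ∈ {25/3}
|BD| ∈ [2, 52]
|AC| ∈ [56/3, 106/3]
|BC| ∈ [0, 181/3]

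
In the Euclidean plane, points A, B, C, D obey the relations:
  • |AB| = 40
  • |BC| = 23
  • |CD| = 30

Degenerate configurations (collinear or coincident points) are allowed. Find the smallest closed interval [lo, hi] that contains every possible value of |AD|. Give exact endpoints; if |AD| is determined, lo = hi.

|AB| ∈ {40}
|BC| ∈ {23}
|CD| ∈ {30}
|AC| ∈ [17, 63]
|BD| ∈ [7, 53]
|AD| ∈ [0, 93]

|AD| ∈ [0, 93]  (≈ [0.0000, 93.0000])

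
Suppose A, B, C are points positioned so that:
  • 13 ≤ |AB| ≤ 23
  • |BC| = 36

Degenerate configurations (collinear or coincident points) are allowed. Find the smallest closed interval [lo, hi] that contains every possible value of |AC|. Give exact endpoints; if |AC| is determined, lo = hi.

|AB| ∈ [13, 23]
|BC| ∈ {36}
|AC| ∈ [13, 59]

|AC| ∈ [13, 59]  (≈ [13.0000, 59.0000])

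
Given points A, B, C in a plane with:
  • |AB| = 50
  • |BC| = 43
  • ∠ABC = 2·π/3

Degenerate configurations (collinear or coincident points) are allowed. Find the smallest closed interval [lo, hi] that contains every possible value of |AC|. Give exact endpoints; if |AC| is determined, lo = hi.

|AB| ∈ {50}
|BC| ∈ {43}
|AC| ∈ {√(6499)}

|AC| = √(6499)  (≈ 80.6164)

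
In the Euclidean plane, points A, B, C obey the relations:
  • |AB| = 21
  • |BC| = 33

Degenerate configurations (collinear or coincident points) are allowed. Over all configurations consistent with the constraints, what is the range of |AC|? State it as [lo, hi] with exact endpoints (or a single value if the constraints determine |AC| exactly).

|AB| ∈ {21}
|BC| ∈ {33}
|AC| ∈ [12, 54]

|AC| ∈ [12, 54]  (≈ [12.0000, 54.0000])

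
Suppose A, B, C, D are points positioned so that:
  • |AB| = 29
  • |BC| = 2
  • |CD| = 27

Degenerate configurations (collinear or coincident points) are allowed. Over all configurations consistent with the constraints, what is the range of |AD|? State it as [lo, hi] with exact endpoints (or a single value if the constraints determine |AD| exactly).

|AB| ∈ {29}
|BC| ∈ {2}
|CD| ∈ {27}
|AC| ∈ [27, 31]
|BD| ∈ [25, 29]
|AD| ∈ [0, 58]

|AD| ∈ [0, 58]  (≈ [0.0000, 58.0000])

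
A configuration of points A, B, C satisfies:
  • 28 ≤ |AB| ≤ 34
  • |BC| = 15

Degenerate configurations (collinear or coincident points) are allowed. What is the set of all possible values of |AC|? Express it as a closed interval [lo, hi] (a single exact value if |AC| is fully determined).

|AC| ∈ [13, 49]  (≈ [13.0000, 49.0000])

|AB| ∈ [28, 34]
|BC| ∈ {15}
|AC| ∈ [13, 49]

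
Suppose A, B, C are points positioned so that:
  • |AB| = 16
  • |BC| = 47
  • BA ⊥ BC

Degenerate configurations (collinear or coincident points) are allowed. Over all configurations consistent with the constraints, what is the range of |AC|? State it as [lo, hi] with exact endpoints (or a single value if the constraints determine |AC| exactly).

|AB| ∈ {16}
|BC| ∈ {47}
|AC| ∈ {√(2465)}

|AC| = √(2465)  (≈ 49.6488)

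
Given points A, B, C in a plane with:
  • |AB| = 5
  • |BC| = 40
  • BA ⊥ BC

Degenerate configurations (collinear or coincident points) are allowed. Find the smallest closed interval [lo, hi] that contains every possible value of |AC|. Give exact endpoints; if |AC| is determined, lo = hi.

|AB| ∈ {5}
|BC| ∈ {40}
|AC| ∈ {5·√(65)}

|AC| = 5·√(65)  (≈ 40.3113)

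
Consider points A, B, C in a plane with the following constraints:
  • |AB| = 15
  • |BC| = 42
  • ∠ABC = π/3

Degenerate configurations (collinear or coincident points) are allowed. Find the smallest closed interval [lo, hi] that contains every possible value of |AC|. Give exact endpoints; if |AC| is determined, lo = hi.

|AC| = 3·√(151)  (≈ 36.8646)

|AB| ∈ {15}
|BC| ∈ {42}
|AC| ∈ {3·√(151)}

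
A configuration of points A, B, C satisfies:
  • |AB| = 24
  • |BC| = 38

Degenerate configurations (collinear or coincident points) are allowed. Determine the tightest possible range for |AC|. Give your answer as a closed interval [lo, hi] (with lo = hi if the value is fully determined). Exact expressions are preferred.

|AB| ∈ {24}
|BC| ∈ {38}
|AC| ∈ [14, 62]

|AC| ∈ [14, 62]  (≈ [14.0000, 62.0000])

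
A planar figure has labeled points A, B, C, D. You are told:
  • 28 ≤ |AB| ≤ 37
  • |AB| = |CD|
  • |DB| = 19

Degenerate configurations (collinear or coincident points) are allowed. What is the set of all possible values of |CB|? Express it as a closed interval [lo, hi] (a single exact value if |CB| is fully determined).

|AB| ∈ [28, 37]
|BD| ∈ {19}
|CD| ∈ [28, 37]
|AD| ∈ [9, 56]
|BC| ∈ [9, 56]
|AC| ∈ [0, 93]

|CB| ∈ [9, 56]  (≈ [9.0000, 56.0000])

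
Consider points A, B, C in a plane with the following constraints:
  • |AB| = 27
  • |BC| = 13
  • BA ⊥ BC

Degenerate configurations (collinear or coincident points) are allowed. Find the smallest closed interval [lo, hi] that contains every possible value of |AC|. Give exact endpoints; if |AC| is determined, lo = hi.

|AB| ∈ {27}
|BC| ∈ {13}
|AC| ∈ {√(898)}

|AC| = √(898)  (≈ 29.9666)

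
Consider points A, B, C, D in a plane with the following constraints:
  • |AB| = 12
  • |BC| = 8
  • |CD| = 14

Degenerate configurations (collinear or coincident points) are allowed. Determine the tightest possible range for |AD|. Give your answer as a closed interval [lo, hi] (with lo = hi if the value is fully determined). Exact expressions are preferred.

|AB| ∈ {12}
|BC| ∈ {8}
|CD| ∈ {14}
|AC| ∈ [4, 20]
|BD| ∈ [6, 22]
|AD| ∈ [0, 34]

|AD| ∈ [0, 34]  (≈ [0.0000, 34.0000])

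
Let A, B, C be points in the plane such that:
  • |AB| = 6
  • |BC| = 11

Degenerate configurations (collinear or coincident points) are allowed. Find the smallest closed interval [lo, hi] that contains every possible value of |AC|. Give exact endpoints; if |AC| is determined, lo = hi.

|AC| ∈ [5, 17]  (≈ [5.0000, 17.0000])

|AB| ∈ {6}
|BC| ∈ {11}
|AC| ∈ [5, 17]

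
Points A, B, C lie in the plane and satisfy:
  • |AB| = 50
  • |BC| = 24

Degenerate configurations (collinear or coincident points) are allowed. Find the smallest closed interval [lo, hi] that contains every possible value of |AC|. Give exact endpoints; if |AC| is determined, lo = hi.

|AC| ∈ [26, 74]  (≈ [26.0000, 74.0000])

|AB| ∈ {50}
|BC| ∈ {24}
|AC| ∈ [26, 74]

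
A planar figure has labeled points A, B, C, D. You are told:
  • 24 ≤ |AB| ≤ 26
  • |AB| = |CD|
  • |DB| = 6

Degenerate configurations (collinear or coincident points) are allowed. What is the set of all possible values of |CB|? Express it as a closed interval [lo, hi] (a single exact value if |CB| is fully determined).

|CB| ∈ [18, 32]  (≈ [18.0000, 32.0000])

|AB| ∈ [24, 26]
|BD| ∈ {6}
|CD| ∈ [24, 26]
|AD| ∈ [18, 32]
|BC| ∈ [18, 32]
|AC| ∈ [0, 58]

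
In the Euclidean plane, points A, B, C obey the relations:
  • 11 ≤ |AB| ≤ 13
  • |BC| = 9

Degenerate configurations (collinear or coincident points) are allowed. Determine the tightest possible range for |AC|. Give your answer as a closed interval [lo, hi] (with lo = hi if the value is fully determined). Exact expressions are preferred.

|AC| ∈ [2, 22]  (≈ [2.0000, 22.0000])

|AB| ∈ [11, 13]
|BC| ∈ {9}
|AC| ∈ [2, 22]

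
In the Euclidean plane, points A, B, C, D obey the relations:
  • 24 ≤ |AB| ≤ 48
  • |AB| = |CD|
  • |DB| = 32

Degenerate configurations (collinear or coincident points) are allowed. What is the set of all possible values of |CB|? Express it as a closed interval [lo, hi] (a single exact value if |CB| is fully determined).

|CB| ∈ [0, 80]  (≈ [0.0000, 80.0000])

|AB| ∈ [24, 48]
|BD| ∈ {32}
|CD| ∈ [24, 48]
|AD| ∈ [0, 80]
|BC| ∈ [0, 80]
|AC| ∈ [0, 128]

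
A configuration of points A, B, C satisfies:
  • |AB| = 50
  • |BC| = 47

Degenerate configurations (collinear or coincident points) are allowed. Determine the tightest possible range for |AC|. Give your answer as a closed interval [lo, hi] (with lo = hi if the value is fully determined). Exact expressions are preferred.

|AC| ∈ [3, 97]  (≈ [3.0000, 97.0000])

|AB| ∈ {50}
|BC| ∈ {47}
|AC| ∈ [3, 97]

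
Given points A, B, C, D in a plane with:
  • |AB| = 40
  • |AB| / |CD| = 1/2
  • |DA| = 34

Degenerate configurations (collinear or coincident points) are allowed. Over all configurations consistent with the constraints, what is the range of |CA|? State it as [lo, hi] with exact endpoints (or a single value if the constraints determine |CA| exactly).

|CA| ∈ [46, 114]  (≈ [46.0000, 114.0000])

|AB| ∈ {40}
|AD| ∈ {34}
|CD| ∈ {80}
|BD| ∈ [6, 74]
|AC| ∈ [46, 114]
|BC| ∈ [6, 154]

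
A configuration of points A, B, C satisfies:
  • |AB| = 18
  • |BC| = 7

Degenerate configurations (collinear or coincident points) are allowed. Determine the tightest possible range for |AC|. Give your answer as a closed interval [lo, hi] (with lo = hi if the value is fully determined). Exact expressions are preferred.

|AB| ∈ {18}
|BC| ∈ {7}
|AC| ∈ [11, 25]

|AC| ∈ [11, 25]  (≈ [11.0000, 25.0000])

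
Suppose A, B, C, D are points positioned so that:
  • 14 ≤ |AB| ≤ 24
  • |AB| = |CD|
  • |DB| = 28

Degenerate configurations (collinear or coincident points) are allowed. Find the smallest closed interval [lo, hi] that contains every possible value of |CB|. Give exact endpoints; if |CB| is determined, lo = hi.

|AB| ∈ [14, 24]
|BD| ∈ {28}
|CD| ∈ [14, 24]
|AD| ∈ [4, 52]
|BC| ∈ [4, 52]
|AC| ∈ [0, 76]

|CB| ∈ [4, 52]  (≈ [4.0000, 52.0000])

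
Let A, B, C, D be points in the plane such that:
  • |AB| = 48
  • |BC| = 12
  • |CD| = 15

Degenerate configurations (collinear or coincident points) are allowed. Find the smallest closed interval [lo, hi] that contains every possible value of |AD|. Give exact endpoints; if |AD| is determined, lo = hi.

|AB| ∈ {48}
|BC| ∈ {12}
|CD| ∈ {15}
|AC| ∈ [36, 60]
|BD| ∈ [3, 27]
|AD| ∈ [21, 75]

|AD| ∈ [21, 75]  (≈ [21.0000, 75.0000])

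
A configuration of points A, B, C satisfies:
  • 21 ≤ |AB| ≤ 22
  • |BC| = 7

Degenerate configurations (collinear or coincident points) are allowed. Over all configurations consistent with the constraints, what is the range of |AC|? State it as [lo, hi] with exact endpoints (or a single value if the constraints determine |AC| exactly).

|AB| ∈ [21, 22]
|BC| ∈ {7}
|AC| ∈ [14, 29]

|AC| ∈ [14, 29]  (≈ [14.0000, 29.0000])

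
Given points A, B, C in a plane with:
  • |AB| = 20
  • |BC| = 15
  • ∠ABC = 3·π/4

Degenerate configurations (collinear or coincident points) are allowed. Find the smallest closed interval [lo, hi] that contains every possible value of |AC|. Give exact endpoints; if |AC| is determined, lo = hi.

|AC| = 5·√(12·√(2) + 25)  (≈ 32.3923)

|AB| ∈ {20}
|BC| ∈ {15}
|AC| ∈ {5·√(12·√(2) + 25)}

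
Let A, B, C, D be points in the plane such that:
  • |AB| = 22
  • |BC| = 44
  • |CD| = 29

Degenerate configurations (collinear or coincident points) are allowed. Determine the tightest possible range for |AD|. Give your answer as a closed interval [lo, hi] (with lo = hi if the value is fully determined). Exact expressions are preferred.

|AB| ∈ {22}
|BC| ∈ {44}
|CD| ∈ {29}
|AC| ∈ [22, 66]
|BD| ∈ [15, 73]
|AD| ∈ [0, 95]

|AD| ∈ [0, 95]  (≈ [0.0000, 95.0000])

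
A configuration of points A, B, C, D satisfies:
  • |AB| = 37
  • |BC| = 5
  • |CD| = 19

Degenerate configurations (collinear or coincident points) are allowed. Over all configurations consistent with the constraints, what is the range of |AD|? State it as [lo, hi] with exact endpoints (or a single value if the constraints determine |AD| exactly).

|AD| ∈ [13, 61]  (≈ [13.0000, 61.0000])

|AB| ∈ {37}
|BC| ∈ {5}
|CD| ∈ {19}
|AC| ∈ [32, 42]
|BD| ∈ [14, 24]
|AD| ∈ [13, 61]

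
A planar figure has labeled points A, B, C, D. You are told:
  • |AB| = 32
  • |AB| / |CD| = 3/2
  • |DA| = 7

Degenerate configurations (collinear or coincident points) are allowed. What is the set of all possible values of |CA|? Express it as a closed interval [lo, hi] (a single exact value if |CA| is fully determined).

|CA| ∈ [43/3, 85/3]  (≈ [14.3333, 28.3333])

|AB| ∈ {32}
|AD| ∈ {7}
|CD| ∈ {64/3}
|BD| ∈ [25, 39]
|AC| ∈ [43/3, 85/3]
|BC| ∈ [11/3, 181/3]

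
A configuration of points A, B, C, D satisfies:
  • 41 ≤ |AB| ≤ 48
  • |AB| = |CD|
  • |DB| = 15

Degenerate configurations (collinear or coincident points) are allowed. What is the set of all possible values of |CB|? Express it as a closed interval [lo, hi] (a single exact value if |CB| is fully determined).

|CB| ∈ [26, 63]  (≈ [26.0000, 63.0000])

|AB| ∈ [41, 48]
|BD| ∈ {15}
|CD| ∈ [41, 48]
|AD| ∈ [26, 63]
|BC| ∈ [26, 63]
|AC| ∈ [0, 111]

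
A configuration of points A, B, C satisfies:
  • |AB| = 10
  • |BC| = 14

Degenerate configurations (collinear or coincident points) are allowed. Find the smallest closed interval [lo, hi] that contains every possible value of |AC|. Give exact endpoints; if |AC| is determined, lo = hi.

|AB| ∈ {10}
|BC| ∈ {14}
|AC| ∈ [4, 24]

|AC| ∈ [4, 24]  (≈ [4.0000, 24.0000])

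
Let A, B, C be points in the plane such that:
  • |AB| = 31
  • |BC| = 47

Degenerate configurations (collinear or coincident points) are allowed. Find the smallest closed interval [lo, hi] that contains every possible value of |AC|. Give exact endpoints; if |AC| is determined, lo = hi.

|AB| ∈ {31}
|BC| ∈ {47}
|AC| ∈ [16, 78]

|AC| ∈ [16, 78]  (≈ [16.0000, 78.0000])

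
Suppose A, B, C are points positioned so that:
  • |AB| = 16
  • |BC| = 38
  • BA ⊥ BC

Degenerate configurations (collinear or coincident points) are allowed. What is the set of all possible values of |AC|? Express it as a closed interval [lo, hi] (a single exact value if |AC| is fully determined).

|AB| ∈ {16}
|BC| ∈ {38}
|AC| ∈ {10·√(17)}

|AC| = 10·√(17)  (≈ 41.2311)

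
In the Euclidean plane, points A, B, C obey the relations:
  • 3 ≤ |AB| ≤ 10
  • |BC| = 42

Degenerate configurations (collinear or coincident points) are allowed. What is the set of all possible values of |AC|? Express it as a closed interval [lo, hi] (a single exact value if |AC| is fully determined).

|AC| ∈ [32, 52]  (≈ [32.0000, 52.0000])

|AB| ∈ [3, 10]
|BC| ∈ {42}
|AC| ∈ [32, 52]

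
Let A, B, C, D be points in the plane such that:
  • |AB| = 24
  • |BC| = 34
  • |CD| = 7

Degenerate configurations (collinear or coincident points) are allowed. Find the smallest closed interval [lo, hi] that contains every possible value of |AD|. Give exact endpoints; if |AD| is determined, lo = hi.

|AB| ∈ {24}
|BC| ∈ {34}
|CD| ∈ {7}
|AC| ∈ [10, 58]
|BD| ∈ [27, 41]
|AD| ∈ [3, 65]

|AD| ∈ [3, 65]  (≈ [3.0000, 65.0000])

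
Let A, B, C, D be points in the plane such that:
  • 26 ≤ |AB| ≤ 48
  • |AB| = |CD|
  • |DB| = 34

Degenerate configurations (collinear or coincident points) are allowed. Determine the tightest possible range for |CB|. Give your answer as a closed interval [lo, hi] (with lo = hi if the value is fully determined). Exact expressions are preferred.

|CB| ∈ [0, 82]  (≈ [0.0000, 82.0000])

|AB| ∈ [26, 48]
|BD| ∈ {34}
|CD| ∈ [26, 48]
|AD| ∈ [0, 82]
|BC| ∈ [0, 82]
|AC| ∈ [0, 130]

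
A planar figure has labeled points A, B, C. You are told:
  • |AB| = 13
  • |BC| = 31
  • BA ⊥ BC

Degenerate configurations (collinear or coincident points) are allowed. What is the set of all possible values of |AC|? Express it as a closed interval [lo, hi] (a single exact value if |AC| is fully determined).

|AB| ∈ {13}
|BC| ∈ {31}
|AC| ∈ {√(1130)}

|AC| = √(1130)  (≈ 33.6155)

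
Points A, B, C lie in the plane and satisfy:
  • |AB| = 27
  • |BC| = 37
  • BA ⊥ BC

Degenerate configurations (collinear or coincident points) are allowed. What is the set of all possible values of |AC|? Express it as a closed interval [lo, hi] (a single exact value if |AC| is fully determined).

|AC| = √(2098)  (≈ 45.8039)

|AB| ∈ {27}
|BC| ∈ {37}
|AC| ∈ {√(2098)}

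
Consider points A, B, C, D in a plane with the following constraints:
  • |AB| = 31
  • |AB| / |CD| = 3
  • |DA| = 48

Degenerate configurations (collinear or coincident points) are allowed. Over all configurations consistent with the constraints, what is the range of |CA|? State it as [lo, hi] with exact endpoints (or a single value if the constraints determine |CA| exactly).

|CA| ∈ [113/3, 175/3]  (≈ [37.6667, 58.3333])

|AB| ∈ {31}
|AD| ∈ {48}
|CD| ∈ {31/3}
|BD| ∈ [17, 79]
|AC| ∈ [113/3, 175/3]
|BC| ∈ [20/3, 268/3]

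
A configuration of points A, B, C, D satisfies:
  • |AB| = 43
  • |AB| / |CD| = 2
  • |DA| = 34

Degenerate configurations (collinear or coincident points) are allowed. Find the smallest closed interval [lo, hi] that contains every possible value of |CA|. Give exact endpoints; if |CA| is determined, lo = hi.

|CA| ∈ [25/2, 111/2]  (≈ [12.5000, 55.5000])

|AB| ∈ {43}
|AD| ∈ {34}
|CD| ∈ {43/2}
|BD| ∈ [9, 77]
|AC| ∈ [25/2, 111/2]
|BC| ∈ [0, 197/2]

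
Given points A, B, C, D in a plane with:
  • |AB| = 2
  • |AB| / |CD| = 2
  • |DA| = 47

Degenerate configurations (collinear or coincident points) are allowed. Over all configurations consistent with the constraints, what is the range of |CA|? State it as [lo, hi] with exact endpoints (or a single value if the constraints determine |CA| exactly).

|CA| ∈ [46, 48]  (≈ [46.0000, 48.0000])

|AB| ∈ {2}
|AD| ∈ {47}
|CD| ∈ {1}
|BD| ∈ [45, 49]
|AC| ∈ [46, 48]
|BC| ∈ [44, 50]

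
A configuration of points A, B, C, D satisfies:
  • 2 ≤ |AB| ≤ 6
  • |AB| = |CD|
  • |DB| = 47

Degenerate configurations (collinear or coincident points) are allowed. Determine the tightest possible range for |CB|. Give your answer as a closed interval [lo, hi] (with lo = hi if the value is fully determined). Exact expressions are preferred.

|AB| ∈ [2, 6]
|BD| ∈ {47}
|CD| ∈ [2, 6]
|AD| ∈ [41, 53]
|BC| ∈ [41, 53]
|AC| ∈ [35, 59]

|CB| ∈ [41, 53]  (≈ [41.0000, 53.0000])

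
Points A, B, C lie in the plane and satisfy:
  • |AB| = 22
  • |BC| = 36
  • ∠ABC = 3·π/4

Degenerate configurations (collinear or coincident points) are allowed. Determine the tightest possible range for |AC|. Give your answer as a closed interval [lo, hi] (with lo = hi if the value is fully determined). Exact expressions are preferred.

|AB| ∈ {22}
|BC| ∈ {36}
|AC| ∈ {2·√(198·√(2) + 445)}

|AC| = 2·√(198·√(2) + 445)  (≈ 53.8522)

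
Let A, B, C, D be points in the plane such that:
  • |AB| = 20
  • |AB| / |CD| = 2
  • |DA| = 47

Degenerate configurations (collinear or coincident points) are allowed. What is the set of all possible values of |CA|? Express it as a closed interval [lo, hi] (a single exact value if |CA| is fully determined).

|CA| ∈ [37, 57]  (≈ [37.0000, 57.0000])

|AB| ∈ {20}
|AD| ∈ {47}
|CD| ∈ {10}
|BD| ∈ [27, 67]
|AC| ∈ [37, 57]
|BC| ∈ [17, 77]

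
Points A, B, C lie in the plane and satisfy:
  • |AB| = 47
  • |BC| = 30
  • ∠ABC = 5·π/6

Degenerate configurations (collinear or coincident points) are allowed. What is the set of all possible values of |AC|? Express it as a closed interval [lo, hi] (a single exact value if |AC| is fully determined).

|AC| = √(1410·√(3) + 3109)  (≈ 74.5063)

|AB| ∈ {47}
|BC| ∈ {30}
|AC| ∈ {√(1410·√(3) + 3109)}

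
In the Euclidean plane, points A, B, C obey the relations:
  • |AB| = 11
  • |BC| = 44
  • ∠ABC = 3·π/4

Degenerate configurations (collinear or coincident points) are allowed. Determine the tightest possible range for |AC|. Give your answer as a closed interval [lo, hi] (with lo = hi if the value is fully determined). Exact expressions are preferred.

|AB| ∈ {11}
|BC| ∈ {44}
|AC| ∈ {11·√(4·√(2) + 17)}

|AC| = 11·√(4·√(2) + 17)  (≈ 52.3591)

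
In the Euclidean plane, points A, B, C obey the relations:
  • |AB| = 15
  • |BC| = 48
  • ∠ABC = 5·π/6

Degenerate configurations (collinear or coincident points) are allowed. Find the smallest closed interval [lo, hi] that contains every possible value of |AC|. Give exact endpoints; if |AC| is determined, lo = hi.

|AB| ∈ {15}
|BC| ∈ {48}
|AC| ∈ {3·√(80·√(3) + 281)}

|AC| = 3·√(80·√(3) + 281)  (≈ 61.4498)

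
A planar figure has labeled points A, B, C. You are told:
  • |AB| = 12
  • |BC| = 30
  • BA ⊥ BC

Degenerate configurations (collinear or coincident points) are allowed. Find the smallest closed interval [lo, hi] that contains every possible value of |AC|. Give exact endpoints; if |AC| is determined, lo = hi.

|AB| ∈ {12}
|BC| ∈ {30}
|AC| ∈ {6·√(29)}

|AC| = 6·√(29)  (≈ 32.3110)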